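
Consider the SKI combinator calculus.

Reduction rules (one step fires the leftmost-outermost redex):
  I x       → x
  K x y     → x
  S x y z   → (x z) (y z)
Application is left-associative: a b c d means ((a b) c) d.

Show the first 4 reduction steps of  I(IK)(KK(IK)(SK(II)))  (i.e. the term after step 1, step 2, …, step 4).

Answer: after 4 steps: K(K(SKI))

Derivation:
  start: I(IK)(KK(IK)(SK(II)))
  [1] IK(KK(IK)(SK(II)))
  [2] K(KK(IK)(SK(II)))
  [3] K(K(SK(II)))
  [4] K(K(SKI))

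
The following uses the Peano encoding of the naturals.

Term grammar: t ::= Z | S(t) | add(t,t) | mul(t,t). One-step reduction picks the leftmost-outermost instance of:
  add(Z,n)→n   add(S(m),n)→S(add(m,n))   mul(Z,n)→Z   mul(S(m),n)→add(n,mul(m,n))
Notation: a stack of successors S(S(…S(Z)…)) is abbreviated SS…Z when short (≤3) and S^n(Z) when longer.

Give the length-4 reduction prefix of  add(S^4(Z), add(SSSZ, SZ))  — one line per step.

Answer: after 4 steps: S(S(S(S(add(Z, add(SSSZ, SZ))))))

Derivation:
  start: add(S^4(Z), add(SSSZ, SZ))
  →1  S(add(SSSZ, add(SSSZ, SZ)))
  →2  S(S(add(SSZ, add(SSSZ, SZ))))
  →3  S(S(S(add(SZ, add(SSSZ, SZ)))))
  →4  S(S(S(S(add(Z, add(SSSZ, SZ))))))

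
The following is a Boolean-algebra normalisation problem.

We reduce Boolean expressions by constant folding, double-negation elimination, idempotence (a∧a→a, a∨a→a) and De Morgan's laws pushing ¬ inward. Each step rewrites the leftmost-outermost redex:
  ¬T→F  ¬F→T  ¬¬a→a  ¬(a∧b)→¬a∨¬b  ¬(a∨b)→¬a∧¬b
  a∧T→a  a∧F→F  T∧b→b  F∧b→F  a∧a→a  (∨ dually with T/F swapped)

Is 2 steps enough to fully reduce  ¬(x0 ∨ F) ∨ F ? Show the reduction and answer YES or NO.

Answer: NO — after 2 steps the term is ¬x0 ∧ ¬F, not yet normal

Derivation:
  start: ¬(x0 ∨ F) ∨ F
  →1  ¬(x0 ∨ F)
  →2  ¬x0 ∧ ¬F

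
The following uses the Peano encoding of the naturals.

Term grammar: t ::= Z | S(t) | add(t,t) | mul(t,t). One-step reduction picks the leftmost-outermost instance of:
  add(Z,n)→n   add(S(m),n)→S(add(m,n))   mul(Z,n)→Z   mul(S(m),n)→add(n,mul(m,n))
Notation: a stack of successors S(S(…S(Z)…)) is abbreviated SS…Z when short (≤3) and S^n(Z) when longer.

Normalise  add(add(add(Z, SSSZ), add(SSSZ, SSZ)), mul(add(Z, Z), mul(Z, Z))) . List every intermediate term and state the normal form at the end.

  start: add(add(add(Z, SSSZ), add(SSSZ, SSZ)), mul(add(Z, Z), mul(Z, Z)))
  [1] add(add(SSSZ, add(SSSZ, SSZ)), mul(add(Z, Z), mul(Z, Z)))
  [2] add(S(add(SSZ, add(SSSZ, SSZ))), mul(add(Z, Z), mul(Z, Z)))
  [3] S(add(add(SSZ, add(SSSZ, SSZ)), mul(add(Z, Z), mul(Z, Z))))
  [4] S(add(S(add(SZ, add(SSSZ, SSZ))), mul(add(Z, Z), mul(Z, Z))))
  [5] S(S(add(add(SZ, add(SSSZ, SSZ)), mul(add(Z, Z), mul(Z, Z)))))
  [6] S(S(add(S(add(Z, add(SSSZ, SSZ))), mul(add(Z, Z), mul(Z, Z)))))
  [7] S(S(S(add(add(Z, add(SSSZ, SSZ)), mul(add(Z, Z), mul(Z, Z))))))
  [8] S(S(S(add(add(SSSZ, SSZ), mul(add(Z, Z), mul(Z, Z))))))
  [9] S(S(S(add(S(add(SSZ, SSZ)), mul(add(Z, Z), mul(Z, Z))))))
  [10] S(S(S(S(add(add(SSZ, SSZ), mul(add(Z, Z), mul(Z, Z)))))))
  [11] S(S(S(S(add(S(add(SZ, SSZ)), mul(add(Z, Z), mul(Z, Z)))))))
  [12] S(S(S(S(S(add(add(SZ, SSZ), mul(add(Z, Z), mul(Z, Z))))))))
  [13] S(S(S(S(S(add(S(add(Z, SSZ)), mul(add(Z, Z), mul(Z, Z))))))))
  [14] S(S(S(S(S(S(add(add(Z, SSZ), mul(add(Z, Z), mul(Z, Z)))))))))
  [15] S(S(S(S(S(S(add(SSZ, mul(add(Z, Z), mul(Z, Z)))))))))
  [16] S(S(S(S(S(S(S(add(SZ, mul(add(Z, Z), mul(Z, Z))))))))))
  [17] S(S(S(S(S(S(S(S(add(Z, mul(add(Z, Z), mul(Z, Z)))))))))))
  [18] S(S(S(S(S(S(S(S(mul(add(Z, Z), mul(Z, Z))))))))))
  [19] S(S(S(S(S(S(S(S(mul(Z, mul(Z, Z))))))))))
  [20] S^8(Z)

Answer: normal form = S^8(Z)  (in 20 steps)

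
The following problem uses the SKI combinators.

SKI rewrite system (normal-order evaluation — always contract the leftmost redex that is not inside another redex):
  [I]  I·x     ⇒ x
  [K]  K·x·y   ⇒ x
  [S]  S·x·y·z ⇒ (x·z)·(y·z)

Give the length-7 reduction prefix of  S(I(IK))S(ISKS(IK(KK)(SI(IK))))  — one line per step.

Answer: after 7 steps: IK(KK)(SI(IK))

Working:
  start: S(I(IK))S(ISKS(IK(KK)(SI(IK))))
  [1] I(IK)(ISKS(IK(KK)(SI(IK))))(S(ISKS(IK(KK)(SI(IK)))))
  [2] IK(ISKS(IK(KK)(SI(IK))))(S(ISKS(IK(KK)(SI(IK)))))
  [3] K(ISKS(IK(KK)(SI(IK))))(S(ISKS(IK(KK)(SI(IK)))))
  [4] ISKS(IK(KK)(SI(IK)))
  [5] SKS(IK(KK)(SI(IK)))
  [6] K(IK(KK)(SI(IK)))(S(IK(KK)(SI(IK))))
  [7] IK(KK)(SI(IK))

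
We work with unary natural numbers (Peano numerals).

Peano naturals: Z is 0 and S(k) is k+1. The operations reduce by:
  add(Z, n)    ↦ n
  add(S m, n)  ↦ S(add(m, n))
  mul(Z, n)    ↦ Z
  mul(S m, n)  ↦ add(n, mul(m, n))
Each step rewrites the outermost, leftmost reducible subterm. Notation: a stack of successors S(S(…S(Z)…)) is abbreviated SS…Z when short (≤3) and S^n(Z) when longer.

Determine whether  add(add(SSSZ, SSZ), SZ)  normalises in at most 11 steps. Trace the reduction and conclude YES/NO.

Answer: YES — reaches normal form S^6(Z) in 10 ≤ 11 steps

Reduction:
  start: add(add(SSSZ, SSZ), SZ)
  →1  add(S(add(SSZ, SSZ)), SZ)
  →2  S(add(add(SSZ, SSZ), SZ))
  →3  S(add(S(add(SZ, SSZ)), SZ))
  →4  S(S(add(add(SZ, SSZ), SZ)))
  →5  S(S(add(S(add(Z, SSZ)), SZ)))
  →6  S(S(S(add(add(Z, SSZ), SZ))))
  →7  S(S(S(add(SSZ, SZ))))
  →8  S(S(S(S(add(SZ, SZ)))))
  →9  S(S(S(S(S(add(Z, SZ))))))
  →10  S^6(Z)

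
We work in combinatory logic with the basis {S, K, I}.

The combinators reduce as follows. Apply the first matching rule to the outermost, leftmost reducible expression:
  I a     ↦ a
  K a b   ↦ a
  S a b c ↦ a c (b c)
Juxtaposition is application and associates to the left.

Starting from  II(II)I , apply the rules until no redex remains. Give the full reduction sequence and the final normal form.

  start: II(II)I
  [1] I(II)I
  [2] III
  [3] II
  [4] I

Answer: normal form = I  (in 4 steps)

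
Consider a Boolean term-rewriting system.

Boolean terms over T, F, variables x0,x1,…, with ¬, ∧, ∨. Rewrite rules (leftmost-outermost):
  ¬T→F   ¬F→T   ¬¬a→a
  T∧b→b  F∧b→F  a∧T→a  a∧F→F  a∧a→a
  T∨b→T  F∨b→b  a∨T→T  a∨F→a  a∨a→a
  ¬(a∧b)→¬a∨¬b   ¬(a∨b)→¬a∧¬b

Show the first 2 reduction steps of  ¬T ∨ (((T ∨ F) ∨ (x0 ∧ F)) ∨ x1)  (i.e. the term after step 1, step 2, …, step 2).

Answer: after 2 steps: ((T ∨ F) ∨ (x0 ∧ F)) ∨ x1

Reduction:
  start: ¬T ∨ (((T ∨ F) ∨ (x0 ∧ F)) ∨ x1)
  →1  F ∨ (((T ∨ F) ∨ (x0 ∧ F)) ∨ x1)
  →2  ((T ∨ F) ∨ (x0 ∧ F)) ∨ x1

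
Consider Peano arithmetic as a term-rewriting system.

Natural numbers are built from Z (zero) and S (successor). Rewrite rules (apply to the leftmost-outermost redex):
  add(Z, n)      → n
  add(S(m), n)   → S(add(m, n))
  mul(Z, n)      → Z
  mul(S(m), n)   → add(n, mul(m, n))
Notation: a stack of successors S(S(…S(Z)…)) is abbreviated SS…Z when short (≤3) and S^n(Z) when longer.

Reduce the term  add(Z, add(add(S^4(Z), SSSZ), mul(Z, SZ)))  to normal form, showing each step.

  start: add(Z, add(add(S^4(Z), SSSZ), mul(Z, SZ)))
  →1  add(add(S^4(Z), SSSZ), mul(Z, SZ))
  →2  add(S(add(SSSZ, SSSZ)), mul(Z, SZ))
  →3  S(add(add(SSSZ, SSSZ), mul(Z, SZ)))
  →4  S(add(S(add(SSZ, SSSZ)), mul(Z, SZ)))
  →5  S(S(add(add(SSZ, SSSZ), mul(Z, SZ))))
  →6  S(S(add(S(add(SZ, SSSZ)), mul(Z, SZ))))
  →7  S(S(S(add(add(SZ, SSSZ), mul(Z, SZ)))))
  →8  S(S(S(add(S(add(Z, SSSZ)), mul(Z, SZ)))))
  →9  S(S(S(S(add(add(Z, SSSZ), mul(Z, SZ))))))
  →10  S(S(S(S(add(SSSZ, mul(Z, SZ))))))
  →11  S(S(S(S(S(add(SSZ, mul(Z, SZ)))))))
  →12  S(S(S(S(S(S(add(SZ, mul(Z, SZ))))))))
  →13  S(S(S(S(S(S(S(add(Z, mul(Z, SZ)))))))))
  →14  S(S(S(S(S(S(S(mul(Z, SZ))))))))
  →15  S^7(Z)

Answer: normal form = S^7(Z)  (in 15 steps)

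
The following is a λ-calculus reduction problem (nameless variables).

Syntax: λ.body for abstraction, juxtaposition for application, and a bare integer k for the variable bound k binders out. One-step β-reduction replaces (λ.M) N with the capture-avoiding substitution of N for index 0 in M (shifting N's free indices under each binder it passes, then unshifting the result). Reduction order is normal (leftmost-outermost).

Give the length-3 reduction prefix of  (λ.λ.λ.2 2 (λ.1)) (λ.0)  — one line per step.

  start: (λ.λ.λ.2 2 (λ.1)) (λ.0)
  →1  λ.λ.(λ.0) (λ.0) (λ.1)
  →2  λ.λ.(λ.0) (λ.1)
  →3  λ.λ.λ.1

Answer: after 3 steps: λ.λ.λ.1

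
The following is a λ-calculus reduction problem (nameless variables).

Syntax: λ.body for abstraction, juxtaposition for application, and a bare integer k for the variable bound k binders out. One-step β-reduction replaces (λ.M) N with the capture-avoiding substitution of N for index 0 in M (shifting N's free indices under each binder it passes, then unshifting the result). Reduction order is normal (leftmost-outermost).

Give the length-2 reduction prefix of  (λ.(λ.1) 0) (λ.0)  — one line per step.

Answer: after 2 steps: λ.0

Derivation:
  start: (λ.(λ.1) 0) (λ.0)
  [1] (λ.λ.0) (λ.0)
  [2] λ.0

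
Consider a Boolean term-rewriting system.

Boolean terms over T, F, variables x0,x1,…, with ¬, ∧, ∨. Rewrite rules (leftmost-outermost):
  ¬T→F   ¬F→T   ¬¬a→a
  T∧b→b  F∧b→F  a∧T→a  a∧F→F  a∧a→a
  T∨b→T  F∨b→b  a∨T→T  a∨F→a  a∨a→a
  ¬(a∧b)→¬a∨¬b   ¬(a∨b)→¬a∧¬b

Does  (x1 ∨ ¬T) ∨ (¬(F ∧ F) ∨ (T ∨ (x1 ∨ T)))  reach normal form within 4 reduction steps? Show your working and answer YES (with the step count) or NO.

Answer: NO — after 4 steps the term is x1 ∨ (¬F ∨ (T ∨ (x1 ∨ T))), not yet normal

Derivation:
  start: (x1 ∨ ¬T) ∨ (¬(F ∧ F) ∨ (T ∨ (x1 ∨ T)))
  step 1: (x1 ∨ F) ∨ (¬(F ∧ F) ∨ (T ∨ (x1 ∨ T)))
  step 2: x1 ∨ (¬(F ∧ F) ∨ (T ∨ (x1 ∨ T)))
  step 3: x1 ∨ ((¬F ∨ ¬F) ∨ (T ∨ (x1 ∨ T)))
  step 4: x1 ∨ (¬F ∨ (T ∨ (x1 ∨ T)))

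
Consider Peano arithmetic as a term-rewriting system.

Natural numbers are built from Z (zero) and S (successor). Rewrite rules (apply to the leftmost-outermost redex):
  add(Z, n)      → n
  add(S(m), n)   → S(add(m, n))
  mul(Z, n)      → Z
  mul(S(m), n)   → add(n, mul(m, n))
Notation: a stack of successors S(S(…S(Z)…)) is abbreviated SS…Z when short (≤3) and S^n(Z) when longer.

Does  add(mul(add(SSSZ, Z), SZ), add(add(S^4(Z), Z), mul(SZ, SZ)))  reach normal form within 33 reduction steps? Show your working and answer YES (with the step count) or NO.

Answer: YES — reaches normal form S^8(Z) in 32 ≤ 33 steps

Derivation:
  start: add(mul(add(SSSZ, Z), SZ), add(add(S^4(Z), Z), mul(SZ, SZ)))
  [1] add(mul(S(add(SSZ, Z)), SZ), add(add(S^4(Z), Z), mul(SZ, SZ)))
  [2] add(add(SZ, mul(add(SSZ, Z), SZ)), add(add(S^4(Z), Z), mul(SZ, SZ)))
  [3] add(S(add(Z, mul(add(SSZ, Z), SZ))), add(add(S^4(Z), Z), mul(SZ, SZ)))
  [4] S(add(add(Z, mul(add(SSZ, Z), SZ)), add(add(S^4(Z), Z), mul(SZ, SZ))))
  [5] S(add(mul(add(SSZ, Z), SZ), add(add(S^4(Z), Z), mul(SZ, SZ))))
  [6] S(add(mul(S(add(SZ, Z)), SZ), add(add(S^4(Z), Z), mul(SZ, SZ))))
  [7] S(add(add(SZ, mul(add(SZ, Z), SZ)), add(add(S^4(Z), Z), mul(SZ, SZ))))
  [8] S(add(S(add(Z, mul(add(SZ, Z), SZ))), add(add(S^4(Z), Z), mul(SZ, SZ))))
  [9] S(S(add(add(Z, mul(add(SZ, Z), SZ)), add(add(S^4(Z), Z), mul(SZ, SZ)))))
  [10] S(S(add(mul(add(SZ, Z), SZ), add(add(S^4(Z), Z), mul(SZ, SZ)))))
  [11] S(S(add(mul(S(add(Z, Z)), SZ), add(add(S^4(Z), Z), mul(SZ, SZ)))))
  [12] S(S(add(add(SZ, mul(add(Z, Z), SZ)), add(add(S^4(Z), Z), mul(SZ, SZ)))))
  [13] S(S(add(S(add(Z, mul(add(Z, Z), SZ))), add(add(S^4(Z), Z), mul(SZ, SZ)))))
  [14] S(S(S(add(add(Z, mul(add(Z, Z), SZ)), add(add(S^4(Z), Z), mul(SZ, SZ))))))
  [15] S(S(S(add(mul(add(Z, Z), SZ), add(add(S^4(Z), Z), mul(SZ, SZ))))))
  [16] S(S(S(add(mul(Z, SZ), add(add(S^4(Z), Z), mul(SZ, SZ))))))
  [17] S(S(S(add(Z, add(add(S^4(Z), Z), mul(SZ, SZ))))))
  [18] S(S(S(add(add(S^4(Z), Z), mul(SZ, SZ)))))
  [19] S(S(S(add(S(add(SSSZ, Z)), mul(SZ, SZ)))))
  [20] S(S(S(S(add(add(SSSZ, Z), mul(SZ, SZ))))))
  [21] S(S(S(S(add(S(add(SSZ, Z)), mul(SZ, SZ))))))
  [22] S(S(S(S(S(add(add(SSZ, Z), mul(SZ, SZ)))))))
  [23] S(S(S(S(S(add(S(add(SZ, Z)), mul(SZ, SZ)))))))
  [24] S(S(S(S(S(S(add(add(SZ, Z), mul(SZ, SZ))))))))
  [25] S(S(S(S(S(S(add(S(add(Z, Z)), mul(SZ, SZ))))))))
  [26] S(S(S(S(S(S(S(add(add(Z, Z), mul(SZ, SZ)))))))))
  [27] S(S(S(S(S(S(S(add(Z, mul(SZ, SZ)))))))))
  [28] S(S(S(S(S(S(S(mul(SZ, SZ))))))))
  [29] S(S(S(S(S(S(S(add(SZ, mul(Z, SZ)))))))))
  [30] S(S(S(S(S(S(S(S(add(Z, mul(Z, SZ))))))))))
  [31] S(S(S(S(S(S(S(S(mul(Z, SZ)))))))))
  [32] S^8(Z)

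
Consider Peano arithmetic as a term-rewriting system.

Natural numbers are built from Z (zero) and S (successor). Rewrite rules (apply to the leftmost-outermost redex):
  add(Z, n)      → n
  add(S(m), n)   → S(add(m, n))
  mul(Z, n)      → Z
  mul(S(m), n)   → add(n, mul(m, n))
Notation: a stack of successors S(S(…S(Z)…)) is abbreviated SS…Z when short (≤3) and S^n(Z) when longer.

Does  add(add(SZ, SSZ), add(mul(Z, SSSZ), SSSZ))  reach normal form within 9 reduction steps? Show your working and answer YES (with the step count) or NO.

  start: add(add(SZ, SSZ), add(mul(Z, SSSZ), SSSZ))
  step 1: add(S(add(Z, SSZ)), add(mul(Z, SSSZ), SSSZ))
  step 2: S(add(add(Z, SSZ), add(mul(Z, SSSZ), SSSZ)))
  step 3: S(add(SSZ, add(mul(Z, SSSZ), SSSZ)))
  step 4: S(S(add(SZ, add(mul(Z, SSSZ), SSSZ))))
  step 5: S(S(S(add(Z, add(mul(Z, SSSZ), SSSZ)))))
  step 6: S(S(S(add(mul(Z, SSSZ), SSSZ))))
  step 7: S(S(S(add(Z, SSSZ))))
  step 8: S^6(Z)

Answer: YES — reaches normal form S^6(Z) in 8 ≤ 9 steps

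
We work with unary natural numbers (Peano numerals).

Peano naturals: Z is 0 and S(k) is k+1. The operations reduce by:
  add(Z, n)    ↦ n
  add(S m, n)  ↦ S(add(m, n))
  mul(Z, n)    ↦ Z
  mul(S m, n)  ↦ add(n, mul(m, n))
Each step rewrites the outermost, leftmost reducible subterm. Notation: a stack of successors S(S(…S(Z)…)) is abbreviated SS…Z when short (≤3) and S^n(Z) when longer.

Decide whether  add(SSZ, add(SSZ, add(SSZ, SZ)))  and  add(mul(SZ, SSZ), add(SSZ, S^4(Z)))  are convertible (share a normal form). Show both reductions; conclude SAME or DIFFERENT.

Term A:
  start: add(SSZ, add(SSZ, add(SSZ, SZ)))
  [1] S(add(SZ, add(SSZ, add(SSZ, SZ))))
  [2] S(S(add(Z, add(SSZ, add(SSZ, SZ)))))
  [3] S(S(add(SSZ, add(SSZ, SZ))))
  [4] S(S(S(add(SZ, add(SSZ, SZ)))))
  [5] S(S(S(S(add(Z, add(SSZ, SZ))))))
  [6] S(S(S(S(add(SSZ, SZ)))))
  [7] S(S(S(S(S(add(SZ, SZ))))))
  [8] S(S(S(S(S(S(add(Z, SZ)))))))
  [9] S^7(Z)

Term B:
  start: add(mul(SZ, SSZ), add(SSZ, S^4(Z)))
  [1] add(add(SSZ, mul(Z, SSZ)), add(SSZ, S^4(Z)))
  [2] add(S(add(SZ, mul(Z, SSZ))), add(SSZ, S^4(Z)))
  [3] S(add(add(SZ, mul(Z, SSZ)), add(SSZ, S^4(Z))))
  [4] S(add(S(add(Z, mul(Z, SSZ))), add(SSZ, S^4(Z))))
  [5] S(S(add(add(Z, mul(Z, SSZ)), add(SSZ, S^4(Z)))))
  [6] S(S(add(mul(Z, SSZ), add(SSZ, S^4(Z)))))
  [7] S(S(add(Z, add(SSZ, S^4(Z)))))
  [8] S(S(add(SSZ, S^4(Z))))
  [9] S(S(S(add(SZ, S^4(Z)))))
  [10] S(S(S(S(add(Z, S^4(Z))))))
  [11] S^8(Z)

Answer: DIFFERENT — A ⇓ S^7(Z), B ⇓ S^8(Z)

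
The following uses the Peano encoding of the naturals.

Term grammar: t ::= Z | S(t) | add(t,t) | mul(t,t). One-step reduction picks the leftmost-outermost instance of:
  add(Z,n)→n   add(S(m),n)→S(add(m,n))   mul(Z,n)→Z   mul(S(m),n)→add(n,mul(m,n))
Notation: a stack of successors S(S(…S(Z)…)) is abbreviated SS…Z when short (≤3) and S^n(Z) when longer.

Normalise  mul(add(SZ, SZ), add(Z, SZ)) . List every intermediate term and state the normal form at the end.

  start: mul(add(SZ, SZ), add(Z, SZ))
  →1  mul(S(add(Z, SZ)), add(Z, SZ))
  →2  add(add(Z, SZ), mul(add(Z, SZ), add(Z, SZ)))
  →3  add(SZ, mul(add(Z, SZ), add(Z, SZ)))
  →4  S(add(Z, mul(add(Z, SZ), add(Z, SZ))))
  →5  S(mul(add(Z, SZ), add(Z, SZ)))
  →6  S(mul(SZ, add(Z, SZ)))
  →7  S(add(add(Z, SZ), mul(Z, add(Z, SZ))))
  →8  S(add(SZ, mul(Z, add(Z, SZ))))
  →9  S(S(add(Z, mul(Z, add(Z, SZ)))))
  →10  S(S(mul(Z, add(Z, SZ))))
  →11  SSZ

Answer: normal form = SSZ  (in 11 steps)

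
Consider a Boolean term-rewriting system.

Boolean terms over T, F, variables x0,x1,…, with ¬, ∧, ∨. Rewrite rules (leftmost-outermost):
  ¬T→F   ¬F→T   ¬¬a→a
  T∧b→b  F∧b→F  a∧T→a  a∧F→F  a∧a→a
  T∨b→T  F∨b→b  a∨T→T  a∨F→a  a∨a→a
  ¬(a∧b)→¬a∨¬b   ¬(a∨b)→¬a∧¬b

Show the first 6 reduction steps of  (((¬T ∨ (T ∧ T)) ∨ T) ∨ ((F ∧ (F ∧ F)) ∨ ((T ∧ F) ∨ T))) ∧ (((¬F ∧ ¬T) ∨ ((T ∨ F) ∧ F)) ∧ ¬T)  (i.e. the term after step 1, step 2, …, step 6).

  start: (((¬T ∨ (T ∧ T)) ∨ T) ∨ ((F ∧ (F ∧ F)) ∨ ((T ∧ F) ∨ T))) ∧ (((¬F ∧ ¬T) ∨ ((T ∨ F) ∧ F)) ∧ ¬T)
  →1  (T ∨ ((F ∧ (F ∧ F)) ∨ ((T ∧ F) ∨ T))) ∧ (((¬F ∧ ¬T) ∨ ((T ∨ F) ∧ F)) ∧ ¬T)
  →2  T ∧ (((¬F ∧ ¬T) ∨ ((T ∨ F) ∧ F)) ∧ ¬T)
  →3  ((¬F ∧ ¬T) ∨ ((T ∨ F) ∧ F)) ∧ ¬T
  →4  ((T ∧ ¬T) ∨ ((T ∨ F) ∧ F)) ∧ ¬T
  →5  (¬T ∨ ((T ∨ F) ∧ F)) ∧ ¬T
  →6  (F ∨ ((T ∨ F) ∧ F)) ∧ ¬T

Answer: after 6 steps: (F ∨ ((T ∨ F) ∧ F)) ∧ ¬T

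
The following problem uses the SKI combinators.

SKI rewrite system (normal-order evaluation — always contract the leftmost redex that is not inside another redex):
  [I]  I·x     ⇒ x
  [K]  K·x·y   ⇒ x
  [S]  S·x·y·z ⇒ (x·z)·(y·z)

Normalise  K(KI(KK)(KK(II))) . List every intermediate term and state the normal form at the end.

Answer: normal form = KK  (in 3 steps)

Derivation:
  start: K(KI(KK)(KK(II)))
  step 1: K(I(KK(II)))
  step 2: K(KK(II))
  step 3: KK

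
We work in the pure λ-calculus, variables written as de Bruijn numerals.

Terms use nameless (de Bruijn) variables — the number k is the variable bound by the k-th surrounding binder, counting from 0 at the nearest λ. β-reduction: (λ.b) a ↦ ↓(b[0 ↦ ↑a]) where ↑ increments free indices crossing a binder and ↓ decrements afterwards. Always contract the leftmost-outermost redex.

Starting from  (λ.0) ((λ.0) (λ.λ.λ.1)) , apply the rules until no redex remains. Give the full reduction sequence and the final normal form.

Answer: normal form = λ.λ.λ.1  (in 2 steps)

Working:
  start: (λ.0) ((λ.0) (λ.λ.λ.1))
  step 1: (λ.0) (λ.λ.λ.1)
  step 2: λ.λ.λ.1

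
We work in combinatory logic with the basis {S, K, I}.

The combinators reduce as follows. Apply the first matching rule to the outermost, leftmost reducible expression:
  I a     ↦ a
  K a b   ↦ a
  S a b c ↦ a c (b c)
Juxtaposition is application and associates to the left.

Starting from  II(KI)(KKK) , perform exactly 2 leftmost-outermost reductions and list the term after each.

Answer: after 2 steps: KI(KKK)

Working:
  start: II(KI)(KKK)
  [1] I(KI)(KKK)
  [2] KI(KKK)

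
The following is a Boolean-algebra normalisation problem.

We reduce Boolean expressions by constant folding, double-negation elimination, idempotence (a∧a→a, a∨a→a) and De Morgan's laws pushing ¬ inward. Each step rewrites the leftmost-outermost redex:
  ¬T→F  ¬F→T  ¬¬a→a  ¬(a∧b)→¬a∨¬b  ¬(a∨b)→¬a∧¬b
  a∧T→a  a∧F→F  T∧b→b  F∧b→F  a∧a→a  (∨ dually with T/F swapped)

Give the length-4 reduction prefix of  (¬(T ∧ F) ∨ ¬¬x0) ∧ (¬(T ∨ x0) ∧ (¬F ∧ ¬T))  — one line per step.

  start: (¬(T ∧ F) ∨ ¬¬x0) ∧ (¬(T ∨ x0) ∧ (¬F ∧ ¬T))
  [1] ((¬T ∨ ¬F) ∨ ¬¬x0) ∧ (¬(T ∨ x0) ∧ (¬F ∧ ¬T))
  [2] ((F ∨ ¬F) ∨ ¬¬x0) ∧ (¬(T ∨ x0) ∧ (¬F ∧ ¬T))
  [3] (¬F ∨ ¬¬x0) ∧ (¬(T ∨ x0) ∧ (¬F ∧ ¬T))
  [4] (T ∨ ¬¬x0) ∧ (¬(T ∨ x0) ∧ (¬F ∧ ¬T))

Answer: after 4 steps: (T ∨ ¬¬x0) ∧ (¬(T ∨ x0) ∧ (¬F ∧ ¬T))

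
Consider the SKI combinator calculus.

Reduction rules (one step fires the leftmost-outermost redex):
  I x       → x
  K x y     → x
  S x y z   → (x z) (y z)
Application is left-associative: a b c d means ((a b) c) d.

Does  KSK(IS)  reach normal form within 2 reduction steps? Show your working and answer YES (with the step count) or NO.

Answer: YES — reaches normal form SS in 2 ≤ 2 steps

Working:
  start: KSK(IS)
  [1] S(IS)
  [2] SS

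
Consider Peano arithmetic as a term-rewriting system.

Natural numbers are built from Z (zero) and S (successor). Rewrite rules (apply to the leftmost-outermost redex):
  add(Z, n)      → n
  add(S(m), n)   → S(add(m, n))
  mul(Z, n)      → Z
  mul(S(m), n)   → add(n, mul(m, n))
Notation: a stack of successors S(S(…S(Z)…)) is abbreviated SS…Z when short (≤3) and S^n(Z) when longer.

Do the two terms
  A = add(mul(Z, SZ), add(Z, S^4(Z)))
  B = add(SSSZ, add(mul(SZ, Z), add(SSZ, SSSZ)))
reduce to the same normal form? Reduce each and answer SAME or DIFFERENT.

Term A:
  start: add(mul(Z, SZ), add(Z, S^4(Z)))
  step 1: add(Z, add(Z, S^4(Z)))
  step 2: add(Z, S^4(Z))
  step 3: S^4(Z)

Term B:
  start: add(SSSZ, add(mul(SZ, Z), add(SSZ, SSSZ)))
  step 1: S(add(SSZ, add(mul(SZ, Z), add(SSZ, SSSZ))))
  step 2: S(S(add(SZ, add(mul(SZ, Z), add(SSZ, SSSZ)))))
  step 3: S(S(S(add(Z, add(mul(SZ, Z), add(SSZ, SSSZ))))))
  step 4: S(S(S(add(mul(SZ, Z), add(SSZ, SSSZ)))))
  step 5: S(S(S(add(add(Z, mul(Z, Z)), add(SSZ, SSSZ)))))
  step 6: S(S(S(add(mul(Z, Z), add(SSZ, SSSZ)))))
  step 7: S(S(S(add(Z, add(SSZ, SSSZ)))))
  step 8: S(S(S(add(SSZ, SSSZ))))
  step 9: S(S(S(S(add(SZ, SSSZ)))))
  step 10: S(S(S(S(S(add(Z, SSSZ))))))
  step 11: S^8(Z)

Answer: DIFFERENT — A ⇓ S^4(Z), B ⇓ S^8(Z)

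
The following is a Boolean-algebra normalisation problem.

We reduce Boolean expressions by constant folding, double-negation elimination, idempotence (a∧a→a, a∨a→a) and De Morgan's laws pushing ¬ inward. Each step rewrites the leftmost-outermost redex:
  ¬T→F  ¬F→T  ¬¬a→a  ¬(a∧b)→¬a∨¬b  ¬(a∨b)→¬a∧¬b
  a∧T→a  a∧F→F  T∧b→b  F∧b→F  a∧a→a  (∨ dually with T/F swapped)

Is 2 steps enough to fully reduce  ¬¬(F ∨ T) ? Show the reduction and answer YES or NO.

Answer: YES — reaches normal form T in 2 ≤ 2 steps

Reduction:
  start: ¬¬(F ∨ T)
  step 1: F ∨ T
  step 2: T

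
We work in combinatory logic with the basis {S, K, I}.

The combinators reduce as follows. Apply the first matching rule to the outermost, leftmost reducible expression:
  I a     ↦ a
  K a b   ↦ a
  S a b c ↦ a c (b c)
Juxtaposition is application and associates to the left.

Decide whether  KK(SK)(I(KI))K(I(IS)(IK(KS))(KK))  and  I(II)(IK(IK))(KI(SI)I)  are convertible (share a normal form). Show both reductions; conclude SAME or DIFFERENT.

Answer: DIFFERENT — A ⇓ I, B ⇓ K

Reduction:
Term A:
  start: KK(SK)(I(KI))K(I(IS)(IK(KS))(KK))
  [1] K(I(KI))K(I(IS)(IK(KS))(KK))
  [2] I(KI)(I(IS)(IK(KS))(KK))
  [3] KI(I(IS)(IK(KS))(KK))
  [4] I

Term B:
  start: I(II)(IK(IK))(KI(SI)I)
  [1] II(IK(IK))(KI(SI)I)
  [2] I(IK(IK))(KI(SI)I)
  [3] IK(IK)(KI(SI)I)
  [4] K(IK)(KI(SI)I)
  [5] IK
  [6] K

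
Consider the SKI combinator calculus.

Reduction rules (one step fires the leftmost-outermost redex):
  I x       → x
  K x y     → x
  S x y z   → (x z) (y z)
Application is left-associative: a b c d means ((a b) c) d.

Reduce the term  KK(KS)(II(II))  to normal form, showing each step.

  start: KK(KS)(II(II))
  step 1: K(II(II))
  step 2: K(I(II))
  step 3: K(II)
  step 4: KI

Answer: normal form = KI  (in 4 steps)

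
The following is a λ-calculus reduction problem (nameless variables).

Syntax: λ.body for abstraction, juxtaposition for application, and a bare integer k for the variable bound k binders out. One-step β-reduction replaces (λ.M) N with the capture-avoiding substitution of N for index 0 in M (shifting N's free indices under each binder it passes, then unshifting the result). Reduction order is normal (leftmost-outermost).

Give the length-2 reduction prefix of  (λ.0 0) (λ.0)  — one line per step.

Answer: after 2 steps: λ.0

Reduction:
  start: (λ.0 0) (λ.0)
  →1  (λ.0) (λ.0)
  →2  λ.0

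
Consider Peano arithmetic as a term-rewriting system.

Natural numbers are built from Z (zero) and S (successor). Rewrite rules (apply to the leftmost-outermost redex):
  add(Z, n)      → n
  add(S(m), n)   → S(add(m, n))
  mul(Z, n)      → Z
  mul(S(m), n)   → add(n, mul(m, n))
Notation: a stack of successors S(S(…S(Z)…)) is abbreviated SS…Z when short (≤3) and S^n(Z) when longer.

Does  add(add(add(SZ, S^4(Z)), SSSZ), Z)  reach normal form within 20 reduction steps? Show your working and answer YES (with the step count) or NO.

  start: add(add(add(SZ, S^4(Z)), SSSZ), Z)
  →1  add(add(S(add(Z, S^4(Z))), SSSZ), Z)
  →2  add(S(add(add(Z, S^4(Z)), SSSZ)), Z)
  →3  S(add(add(add(Z, S^4(Z)), SSSZ), Z))
  →4  S(add(add(S^4(Z), SSSZ), Z))
  →5  S(add(S(add(SSSZ, SSSZ)), Z))
  →6  S(S(add(add(SSSZ, SSSZ), Z)))
  →7  S(S(add(S(add(SSZ, SSSZ)), Z)))
  →8  S(S(S(add(add(SSZ, SSSZ), Z))))
  →9  S(S(S(add(S(add(SZ, SSSZ)), Z))))
  →10  S(S(S(S(add(add(SZ, SSSZ), Z)))))
  →11  S(S(S(S(add(S(add(Z, SSSZ)), Z)))))
  →12  S(S(S(S(S(add(add(Z, SSSZ), Z))))))
  →13  S(S(S(S(S(add(SSSZ, Z))))))
  →14  S(S(S(S(S(S(add(SSZ, Z)))))))
  →15  S(S(S(S(S(S(S(add(SZ, Z))))))))
  →16  S(S(S(S(S(S(S(S(add(Z, Z)))))))))
  →17  S^8(Z)

Answer: YES — reaches normal form S^8(Z) in 17 ≤ 20 steps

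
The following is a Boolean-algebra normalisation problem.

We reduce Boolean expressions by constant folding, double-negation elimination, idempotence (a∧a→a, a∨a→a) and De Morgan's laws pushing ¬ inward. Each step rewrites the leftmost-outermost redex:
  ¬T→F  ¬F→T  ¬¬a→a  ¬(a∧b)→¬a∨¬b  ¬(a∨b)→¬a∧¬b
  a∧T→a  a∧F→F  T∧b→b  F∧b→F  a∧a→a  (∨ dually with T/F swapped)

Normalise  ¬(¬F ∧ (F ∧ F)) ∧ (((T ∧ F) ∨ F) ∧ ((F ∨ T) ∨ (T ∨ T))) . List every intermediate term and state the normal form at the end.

Answer: normal form = F  (in 10 steps)

Reduction:
  start: ¬(¬F ∧ (F ∧ F)) ∧ (((T ∧ F) ∨ F) ∧ ((F ∨ T) ∨ (T ∨ T)))
  step 1: (¬¬F ∨ ¬(F ∧ F)) ∧ (((T ∧ F) ∨ F) ∧ ((F ∨ T) ∨ (T ∨ T)))
  step 2: (F ∨ ¬(F ∧ F)) ∧ (((T ∧ F) ∨ F) ∧ ((F ∨ T) ∨ (T ∨ T)))
  step 3: ¬(F ∧ F) ∧ (((T ∧ F) ∨ F) ∧ ((F ∨ T) ∨ (T ∨ T)))
  step 4: (¬F ∨ ¬F) ∧ (((T ∧ F) ∨ F) ∧ ((F ∨ T) ∨ (T ∨ T)))
  step 5: ¬F ∧ (((T ∧ F) ∨ F) ∧ ((F ∨ T) ∨ (T ∨ T)))
  step 6: T ∧ (((T ∧ F) ∨ F) ∧ ((F ∨ T) ∨ (T ∨ T)))
  step 7: ((T ∧ F) ∨ F) ∧ ((F ∨ T) ∨ (T ∨ T))
  step 8: (T ∧ F) ∧ ((F ∨ T) ∨ (T ∨ T))
  step 9: F ∧ ((F ∨ T) ∨ (T ∨ T))
  step 10: F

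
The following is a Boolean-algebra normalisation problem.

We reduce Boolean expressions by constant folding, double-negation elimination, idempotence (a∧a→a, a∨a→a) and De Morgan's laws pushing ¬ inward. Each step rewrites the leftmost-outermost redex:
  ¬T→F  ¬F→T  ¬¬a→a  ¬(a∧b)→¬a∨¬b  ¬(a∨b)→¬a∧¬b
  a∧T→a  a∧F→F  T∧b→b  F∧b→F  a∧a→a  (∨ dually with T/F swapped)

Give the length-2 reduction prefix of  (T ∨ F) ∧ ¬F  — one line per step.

Answer: after 2 steps: ¬F

Derivation:
  start: (T ∨ F) ∧ ¬F
  step 1: T ∧ ¬F
  step 2: ¬F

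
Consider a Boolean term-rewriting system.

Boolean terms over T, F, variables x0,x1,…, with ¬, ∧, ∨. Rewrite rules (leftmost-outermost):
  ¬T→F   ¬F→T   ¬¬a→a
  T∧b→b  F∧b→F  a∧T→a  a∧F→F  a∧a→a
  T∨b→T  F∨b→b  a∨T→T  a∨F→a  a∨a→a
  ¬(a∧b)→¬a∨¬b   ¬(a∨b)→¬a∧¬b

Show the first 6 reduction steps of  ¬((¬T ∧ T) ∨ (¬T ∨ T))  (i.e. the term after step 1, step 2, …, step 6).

  start: ¬((¬T ∧ T) ∨ (¬T ∨ T))
  [1] ¬(¬T ∧ T) ∧ ¬(¬T ∨ T)
  [2] (¬¬T ∨ ¬T) ∧ ¬(¬T ∨ T)
  [3] (T ∨ ¬T) ∧ ¬(¬T ∨ T)
  [4] T ∧ ¬(¬T ∨ T)
  [5] ¬(¬T ∨ T)
  [6] ¬¬T ∧ ¬T

Answer: after 6 steps: ¬¬T ∧ ¬T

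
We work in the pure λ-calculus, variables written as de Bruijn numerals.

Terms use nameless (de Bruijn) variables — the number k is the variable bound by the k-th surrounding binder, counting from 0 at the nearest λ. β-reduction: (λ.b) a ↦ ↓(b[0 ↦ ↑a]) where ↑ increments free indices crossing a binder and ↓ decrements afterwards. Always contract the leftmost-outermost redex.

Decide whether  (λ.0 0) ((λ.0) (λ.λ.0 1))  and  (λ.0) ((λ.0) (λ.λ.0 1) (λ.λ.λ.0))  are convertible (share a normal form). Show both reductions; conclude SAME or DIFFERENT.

Term A:
  start: (λ.0 0) ((λ.0) (λ.λ.0 1))
  step 1: (λ.0) (λ.λ.0 1) ((λ.0) (λ.λ.0 1))
  step 2: (λ.λ.0 1) ((λ.0) (λ.λ.0 1))
  step 3: λ.0 ((λ.0) (λ.λ.0 1))
  step 4: λ.0 (λ.λ.0 1)

Term B:
  start: (λ.0) ((λ.0) (λ.λ.0 1) (λ.λ.λ.0))
  step 1: (λ.0) (λ.λ.0 1) (λ.λ.λ.0)
  step 2: (λ.λ.0 1) (λ.λ.λ.0)
  step 3: λ.0 (λ.λ.λ.0)

Answer: DIFFERENT — A ⇓ λ.0 (λ.λ.0 1), B ⇓ λ.0 (λ.λ.λ.0)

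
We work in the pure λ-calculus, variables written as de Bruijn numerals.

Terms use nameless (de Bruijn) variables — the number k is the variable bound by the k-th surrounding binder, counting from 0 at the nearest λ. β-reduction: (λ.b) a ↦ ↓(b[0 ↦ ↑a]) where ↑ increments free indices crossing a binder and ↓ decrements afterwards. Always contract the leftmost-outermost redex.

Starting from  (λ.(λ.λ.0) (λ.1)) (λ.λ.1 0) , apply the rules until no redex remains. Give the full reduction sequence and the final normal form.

  start: (λ.(λ.λ.0) (λ.1)) (λ.λ.1 0)
  step 1: (λ.λ.0) (λ.λ.λ.1 0)
  step 2: λ.0

Answer: normal form = λ.0  (in 2 steps)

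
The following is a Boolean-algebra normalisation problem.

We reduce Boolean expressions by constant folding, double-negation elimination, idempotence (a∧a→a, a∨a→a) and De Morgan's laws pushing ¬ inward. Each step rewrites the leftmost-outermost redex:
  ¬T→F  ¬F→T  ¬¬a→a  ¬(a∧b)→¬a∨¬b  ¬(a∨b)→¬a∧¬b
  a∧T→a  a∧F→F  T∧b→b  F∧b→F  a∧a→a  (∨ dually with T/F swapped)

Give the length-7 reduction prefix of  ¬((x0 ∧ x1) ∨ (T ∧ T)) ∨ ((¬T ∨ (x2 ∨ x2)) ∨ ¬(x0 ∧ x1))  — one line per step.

Answer: after 7 steps: (¬T ∨ (x2 ∨ x2)) ∨ ¬(x0 ∧ x1)

Working:
  start: ¬((x0 ∧ x1) ∨ (T ∧ T)) ∨ ((¬T ∨ (x2 ∨ x2)) ∨ ¬(x0 ∧ x1))
  step 1: (¬(x0 ∧ x1) ∧ ¬(T ∧ T)) ∨ ((¬T ∨ (x2 ∨ x2)) ∨ ¬(x0 ∧ x1))
  step 2: ((¬x0 ∨ ¬x1) ∧ ¬(T ∧ T)) ∨ ((¬T ∨ (x2 ∨ x2)) ∨ ¬(x0 ∧ x1))
  step 3: ((¬x0 ∨ ¬x1) ∧ (¬T ∨ ¬T)) ∨ ((¬T ∨ (x2 ∨ x2)) ∨ ¬(x0 ∧ x1))
  step 4: ((¬x0 ∨ ¬x1) ∧ ¬T) ∨ ((¬T ∨ (x2 ∨ x2)) ∨ ¬(x0 ∧ x1))
  step 5: ((¬x0 ∨ ¬x1) ∧ F) ∨ ((¬T ∨ (x2 ∨ x2)) ∨ ¬(x0 ∧ x1))
  step 6: F ∨ ((¬T ∨ (x2 ∨ x2)) ∨ ¬(x0 ∧ x1))
  step 7: (¬T ∨ (x2 ∨ x2)) ∨ ¬(x0 ∧ x1)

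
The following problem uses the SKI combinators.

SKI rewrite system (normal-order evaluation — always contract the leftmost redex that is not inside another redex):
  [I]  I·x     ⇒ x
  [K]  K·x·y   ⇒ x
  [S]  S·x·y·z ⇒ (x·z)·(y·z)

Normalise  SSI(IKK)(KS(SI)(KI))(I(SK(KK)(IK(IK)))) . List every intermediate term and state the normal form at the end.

  start: SSI(IKK)(KS(SI)(KI))(I(SK(KK)(IK(IK))))
  [1] S(IKK)(I(IKK))(KS(SI)(KI))(I(SK(KK)(IK(IK))))
  [2] IKK(KS(SI)(KI))(I(IKK)(KS(SI)(KI)))(I(SK(KK)(IK(IK))))
  [3] KK(KS(SI)(KI))(I(IKK)(KS(SI)(KI)))(I(SK(KK)(IK(IK))))
  [4] K(I(IKK)(KS(SI)(KI)))(I(SK(KK)(IK(IK))))
  [5] I(IKK)(KS(SI)(KI))
  [6] IKK(KS(SI)(KI))
  [7] KK(KS(SI)(KI))
  [8] K

Answer: normal form = K  (in 8 steps)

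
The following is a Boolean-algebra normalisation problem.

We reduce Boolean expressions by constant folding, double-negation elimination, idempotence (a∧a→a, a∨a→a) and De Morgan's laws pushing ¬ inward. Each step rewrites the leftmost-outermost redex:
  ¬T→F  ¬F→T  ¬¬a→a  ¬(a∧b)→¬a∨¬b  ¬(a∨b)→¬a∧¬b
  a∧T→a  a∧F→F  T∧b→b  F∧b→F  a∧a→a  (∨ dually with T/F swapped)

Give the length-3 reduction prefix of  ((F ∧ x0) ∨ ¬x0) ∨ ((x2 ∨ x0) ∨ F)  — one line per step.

Answer: after 3 steps: ¬x0 ∨ (x2 ∨ x0)

Derivation:
  start: ((F ∧ x0) ∨ ¬x0) ∨ ((x2 ∨ x0) ∨ F)
  step 1: (F ∨ ¬x0) ∨ ((x2 ∨ x0) ∨ F)
  step 2: ¬x0 ∨ ((x2 ∨ x0) ∨ F)
  step 3: ¬x0 ∨ (x2 ∨ x0)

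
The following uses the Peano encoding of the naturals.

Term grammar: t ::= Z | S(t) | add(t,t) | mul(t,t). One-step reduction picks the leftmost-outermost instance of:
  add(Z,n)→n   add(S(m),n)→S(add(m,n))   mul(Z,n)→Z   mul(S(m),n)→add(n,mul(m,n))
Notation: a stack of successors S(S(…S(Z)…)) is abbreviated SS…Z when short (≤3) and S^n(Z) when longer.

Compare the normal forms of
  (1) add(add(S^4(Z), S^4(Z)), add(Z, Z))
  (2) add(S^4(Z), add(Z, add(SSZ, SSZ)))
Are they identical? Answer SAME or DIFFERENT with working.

Answer: SAME — A ⇓ S^8(Z), B ⇓ S^8(Z)

Working:
Term A:
  start: add(add(S^4(Z), S^4(Z)), add(Z, Z))
  [1] add(S(add(SSSZ, S^4(Z))), add(Z, Z))
  [2] S(add(add(SSSZ, S^4(Z)), add(Z, Z)))
  [3] S(add(S(add(SSZ, S^4(Z))), add(Z, Z)))
  [4] S(S(add(add(SSZ, S^4(Z)), add(Z, Z))))
  [5] S(S(add(S(add(SZ, S^4(Z))), add(Z, Z))))
  [6] S(S(S(add(add(SZ, S^4(Z)), add(Z, Z)))))
  [7] S(S(S(add(S(add(Z, S^4(Z))), add(Z, Z)))))
  [8] S(S(S(S(add(add(Z, S^4(Z)), add(Z, Z))))))
  [9] S(S(S(S(add(S^4(Z), add(Z, Z))))))
  [10] S(S(S(S(S(add(SSSZ, add(Z, Z)))))))
  [11] S(S(S(S(S(S(add(SSZ, add(Z, Z))))))))
  [12] S(S(S(S(S(S(S(add(SZ, add(Z, Z)))))))))
  [13] S(S(S(S(S(S(S(S(add(Z, add(Z, Z))))))))))
  [14] S(S(S(S(S(S(S(S(add(Z, Z)))))))))
  [15] S^8(Z)

Term B:
  start: add(S^4(Z), add(Z, add(SSZ, SSZ)))
  [1] S(add(SSSZ, add(Z, add(SSZ, SSZ))))
  [2] S(S(add(SSZ, add(Z, add(SSZ, SSZ)))))
  [3] S(S(S(add(SZ, add(Z, add(SSZ, SSZ))))))
  [4] S(S(S(S(add(Z, add(Z, add(SSZ, SSZ)))))))
  [5] S(S(S(S(add(Z, add(SSZ, SSZ))))))
  [6] S(S(S(S(add(SSZ, SSZ)))))
  [7] S(S(S(S(S(add(SZ, SSZ))))))
  [8] S(S(S(S(S(S(add(Z, SSZ)))))))
  [9] S^8(Z)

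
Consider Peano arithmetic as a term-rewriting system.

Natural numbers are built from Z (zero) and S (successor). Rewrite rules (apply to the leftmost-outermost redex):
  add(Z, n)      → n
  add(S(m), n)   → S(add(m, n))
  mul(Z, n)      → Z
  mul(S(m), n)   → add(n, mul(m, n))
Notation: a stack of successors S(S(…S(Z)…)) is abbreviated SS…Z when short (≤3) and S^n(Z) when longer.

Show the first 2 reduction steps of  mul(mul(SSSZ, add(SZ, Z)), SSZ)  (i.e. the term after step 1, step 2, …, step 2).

  start: mul(mul(SSSZ, add(SZ, Z)), SSZ)
  step 1: mul(add(add(SZ, Z), mul(SSZ, add(SZ, Z))), SSZ)
  step 2: mul(add(S(add(Z, Z)), mul(SSZ, add(SZ, Z))), SSZ)

Answer: after 2 steps: mul(add(S(add(Z, Z)), mul(SSZ, add(SZ, Z))), SSZ)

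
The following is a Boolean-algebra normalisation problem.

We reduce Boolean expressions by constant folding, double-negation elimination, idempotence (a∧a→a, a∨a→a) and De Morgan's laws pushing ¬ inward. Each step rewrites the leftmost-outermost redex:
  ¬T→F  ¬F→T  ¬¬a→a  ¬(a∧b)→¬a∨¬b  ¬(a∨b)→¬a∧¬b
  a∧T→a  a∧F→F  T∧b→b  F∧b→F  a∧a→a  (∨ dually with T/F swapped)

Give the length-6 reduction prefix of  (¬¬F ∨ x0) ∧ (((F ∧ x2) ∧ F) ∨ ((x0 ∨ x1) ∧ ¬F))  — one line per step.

  start: (¬¬F ∨ x0) ∧ (((F ∧ x2) ∧ F) ∨ ((x0 ∨ x1) ∧ ¬F))
  [1] (F ∨ x0) ∧ (((F ∧ x2) ∧ F) ∨ ((x0 ∨ x1) ∧ ¬F))
  [2] x0 ∧ (((F ∧ x2) ∧ F) ∨ ((x0 ∨ x1) ∧ ¬F))
  [3] x0 ∧ (F ∨ ((x0 ∨ x1) ∧ ¬F))
  [4] x0 ∧ ((x0 ∨ x1) ∧ ¬F)
  [5] x0 ∧ ((x0 ∨ x1) ∧ T)
  [6] x0 ∧ (x0 ∨ x1)

Answer: after 6 steps: x0 ∧ (x0 ∨ x1)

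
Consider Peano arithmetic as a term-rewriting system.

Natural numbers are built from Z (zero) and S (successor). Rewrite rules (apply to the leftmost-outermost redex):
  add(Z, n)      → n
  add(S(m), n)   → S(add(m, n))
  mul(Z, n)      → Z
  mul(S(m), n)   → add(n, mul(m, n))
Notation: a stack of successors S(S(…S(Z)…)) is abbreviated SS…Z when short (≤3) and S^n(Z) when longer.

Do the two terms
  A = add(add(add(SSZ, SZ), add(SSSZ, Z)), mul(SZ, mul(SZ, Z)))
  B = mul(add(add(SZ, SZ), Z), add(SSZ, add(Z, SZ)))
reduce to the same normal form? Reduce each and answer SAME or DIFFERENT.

Answer: SAME — A ⇓ S^6(Z), B ⇓ S^6(Z)

Working:
Term A:
  start: add(add(add(SSZ, SZ), add(SSSZ, Z)), mul(SZ, mul(SZ, Z)))
  step 1: add(add(S(add(SZ, SZ)), add(SSSZ, Z)), mul(SZ, mul(SZ, Z)))
  step 2: add(S(add(add(SZ, SZ), add(SSSZ, Z))), mul(SZ, mul(SZ, Z)))
  step 3: S(add(add(add(SZ, SZ), add(SSSZ, Z)), mul(SZ, mul(SZ, Z))))
  step 4: S(add(add(S(add(Z, SZ)), add(SSSZ, Z)), mul(SZ, mul(SZ, Z))))
  step 5: S(add(S(add(add(Z, SZ), add(SSSZ, Z))), mul(SZ, mul(SZ, Z))))
  step 6: S(S(add(add(add(Z, SZ), add(SSSZ, Z)), mul(SZ, mul(SZ, Z)))))
  step 7: S(S(add(add(SZ, add(SSSZ, Z)), mul(SZ, mul(SZ, Z)))))
  step 8: S(S(add(S(add(Z, add(SSSZ, Z))), mul(SZ, mul(SZ, Z)))))
  step 9: S(S(S(add(add(Z, add(SSSZ, Z)), mul(SZ, mul(SZ, Z))))))
  step 10: S(S(S(add(add(SSSZ, Z), mul(SZ, mul(SZ, Z))))))
  step 11: S(S(S(add(S(add(SSZ, Z)), mul(SZ, mul(SZ, Z))))))
  step 12: S(S(S(S(add(add(SSZ, Z), mul(SZ, mul(SZ, Z)))))))
  step 13: S(S(S(S(add(S(add(SZ, Z)), mul(SZ, mul(SZ, Z)))))))
  step 14: S(S(S(S(S(add(add(SZ, Z), mul(SZ, mul(SZ, Z))))))))
  step 15: S(S(S(S(S(add(S(add(Z, Z)), mul(SZ, mul(SZ, Z))))))))
  step 16: S(S(S(S(S(S(add(add(Z, Z), mul(SZ, mul(SZ, Z)))))))))
  step 17: S(S(S(S(S(S(add(Z, mul(SZ, mul(SZ, Z)))))))))
  step 18: S(S(S(S(S(S(mul(SZ, mul(SZ, Z))))))))
  step 19: S(S(S(S(S(S(add(mul(SZ, Z), mul(Z, mul(SZ, Z)))))))))
  step 20: S(S(S(S(S(S(add(add(Z, mul(Z, Z)), mul(Z, mul(SZ, Z)))))))))
  step 21: S(S(S(S(S(S(add(mul(Z, Z), mul(Z, mul(SZ, Z)))))))))
  step 22: S(S(S(S(S(S(add(Z, mul(Z, mul(SZ, Z)))))))))
  step 23: S(S(S(S(S(S(mul(Z, mul(SZ, Z))))))))
  step 24: S^6(Z)

Term B:
  start: mul(add(add(SZ, SZ), Z), add(SSZ, add(Z, SZ)))
  step 1: mul(add(S(add(Z, SZ)), Z), add(SSZ, add(Z, SZ)))
  step 2: mul(S(add(add(Z, SZ), Z)), add(SSZ, add(Z, SZ)))
  step 3: add(add(SSZ, add(Z, SZ)), mul(add(add(Z, SZ), Z), add(SSZ, add(Z, SZ))))
  step 4: add(S(add(SZ, add(Z, SZ))), mul(add(add(Z, SZ), Z), add(SSZ, add(Z, SZ))))
  step 5: S(add(add(SZ, add(Z, SZ)), mul(add(add(Z, SZ), Z), add(SSZ, add(Z, SZ)))))
  step 6: S(add(S(add(Z, add(Z, SZ))), mul(add(add(Z, SZ), Z), add(SSZ, add(Z, SZ)))))
  step 7: S(S(add(add(Z, add(Z, SZ)), mul(add(add(Z, SZ), Z), add(SSZ, add(Z, SZ))))))
  step 8: S(S(add(add(Z, SZ), mul(add(add(Z, SZ), Z), add(SSZ, add(Z, SZ))))))
  step 9: S(S(add(SZ, mul(add(add(Z, SZ), Z), add(SSZ, add(Z, SZ))))))
  step 10: S(S(S(add(Z, mul(add(add(Z, SZ), Z), add(SSZ, add(Z, SZ)))))))
  step 11: S(S(S(mul(add(add(Z, SZ), Z), add(SSZ, add(Z, SZ))))))
  step 12: S(S(S(mul(add(SZ, Z), add(SSZ, add(Z, SZ))))))
  step 13: S(S(S(mul(S(add(Z, Z)), add(SSZ, add(Z, SZ))))))
  step 14: S(S(S(add(add(SSZ, add(Z, SZ)), mul(add(Z, Z), add(SSZ, add(Z, SZ)))))))
  step 15: S(S(S(add(S(add(SZ, add(Z, SZ))), mul(add(Z, Z), add(SSZ, add(Z, SZ)))))))
  step 16: S(S(S(S(add(add(SZ, add(Z, SZ)), mul(add(Z, Z), add(SSZ, add(Z, SZ))))))))
  step 17: S(S(S(S(add(S(add(Z, add(Z, SZ))), mul(add(Z, Z), add(SSZ, add(Z, SZ))))))))
  step 18: S(S(S(S(S(add(add(Z, add(Z, SZ)), mul(add(Z, Z), add(SSZ, add(Z, SZ)))))))))
  step 19: S(S(S(S(S(add(add(Z, SZ), mul(add(Z, Z), add(SSZ, add(Z, SZ)))))))))
  step 20: S(S(S(S(S(add(SZ, mul(add(Z, Z), add(SSZ, add(Z, SZ)))))))))
  step 21: S(S(S(S(S(S(add(Z, mul(add(Z, Z), add(SSZ, add(Z, SZ))))))))))
  step 22: S(S(S(S(S(S(mul(add(Z, Z), add(SSZ, add(Z, SZ)))))))))
  step 23: S(S(S(S(S(S(mul(Z, add(SSZ, add(Z, SZ)))))))))
  step 24: S^6(Z)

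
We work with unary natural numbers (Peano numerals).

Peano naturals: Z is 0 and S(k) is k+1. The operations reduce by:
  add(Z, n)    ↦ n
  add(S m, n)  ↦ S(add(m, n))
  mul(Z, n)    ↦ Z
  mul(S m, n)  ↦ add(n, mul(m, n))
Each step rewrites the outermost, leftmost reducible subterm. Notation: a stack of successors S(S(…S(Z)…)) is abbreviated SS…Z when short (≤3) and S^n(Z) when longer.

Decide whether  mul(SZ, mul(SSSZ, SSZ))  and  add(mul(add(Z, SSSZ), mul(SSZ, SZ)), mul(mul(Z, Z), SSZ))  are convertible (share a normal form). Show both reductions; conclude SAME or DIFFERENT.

Term A:
  start: mul(SZ, mul(SSSZ, SSZ))
  →1  add(mul(SSSZ, SSZ), mul(Z, mul(SSSZ, SSZ)))
  →2  add(add(SSZ, mul(SSZ, SSZ)), mul(Z, mul(SSSZ, SSZ)))
  →3  add(S(add(SZ, mul(SSZ, SSZ))), mul(Z, mul(SSSZ, SSZ)))
  →4  S(add(add(SZ, mul(SSZ, SSZ)), mul(Z, mul(SSSZ, SSZ))))
  →5  S(add(S(add(Z, mul(SSZ, SSZ))), mul(Z, mul(SSSZ, SSZ))))
  →6  S(S(add(add(Z, mul(SSZ, SSZ)), mul(Z, mul(SSSZ, SSZ)))))
  →7  S(S(add(mul(SSZ, SSZ), mul(Z, mul(SSSZ, SSZ)))))
  →8  S(S(add(add(SSZ, mul(SZ, SSZ)), mul(Z, mul(SSSZ, SSZ)))))
  →9  S(S(add(S(add(SZ, mul(SZ, SSZ))), mul(Z, mul(SSSZ, SSZ)))))
  →10  S(S(S(add(add(SZ, mul(SZ, SSZ)), mul(Z, mul(SSSZ, SSZ))))))
  →11  S(S(S(add(S(add(Z, mul(SZ, SSZ))), mul(Z, mul(SSSZ, SSZ))))))
  →12  S(S(S(S(add(add(Z, mul(SZ, SSZ)), mul(Z, mul(SSSZ, SSZ)))))))
  →13  S(S(S(S(add(mul(SZ, SSZ), mul(Z, mul(SSSZ, SSZ)))))))
  →14  S(S(S(S(add(add(SSZ, mul(Z, SSZ)), mul(Z, mul(SSSZ, SSZ)))))))
  →15  S(S(S(S(add(S(add(SZ, mul(Z, SSZ))), mul(Z, mul(SSSZ, SSZ)))))))
  →16  S(S(S(S(S(add(add(SZ, mul(Z, SSZ)), mul(Z, mul(SSSZ, SSZ))))))))
  →17  S(S(S(S(S(add(S(add(Z, mul(Z, SSZ))), mul(Z, mul(SSSZ, SSZ))))))))
  →18  S(S(S(S(S(S(add(add(Z, mul(Z, SSZ)), mul(Z, mul(SSSZ, SSZ)))))))))
  →19  S(S(S(S(S(S(add(mul(Z, SSZ), mul(Z, mul(SSSZ, SSZ)))))))))
  →20  S(S(S(S(S(S(add(Z, mul(Z, mul(SSSZ, SSZ)))))))))
  →21  S(S(S(S(S(S(mul(Z, mul(SSSZ, SSZ))))))))
  →22  S^6(Z)

Term B:
  start: add(mul(add(Z, SSSZ), mul(SSZ, SZ)), mul(mul(Z, Z), SSZ))
  →1  add(mul(SSSZ, mul(SSZ, SZ)), mul(mul(Z, Z), SSZ))
  →2  add(add(mul(SSZ, SZ), mul(SSZ, mul(SSZ, SZ))), mul(mul(Z, Z), SSZ))
  →3  add(add(add(SZ, mul(SZ, SZ)), mul(SSZ, mul(SSZ, SZ))), mul(mul(Z, Z), SSZ))
  →4  add(add(S(add(Z, mul(SZ, SZ))), mul(SSZ, mul(SSZ, SZ))), mul(mul(Z, Z), SSZ))
  →5  add(S(add(add(Z, mul(SZ, SZ)), mul(SSZ, mul(SSZ, SZ)))), mul(mul(Z, Z), SSZ))
  →6  S(add(add(add(Z, mul(SZ, SZ)), mul(SSZ, mul(SSZ, SZ))), mul(mul(Z, Z), SSZ)))
  →7  S(add(add(mul(SZ, SZ), mul(SSZ, mul(SSZ, SZ))), mul(mul(Z, Z), SSZ)))
  →8  S(add(add(add(SZ, mul(Z, SZ)), mul(SSZ, mul(SSZ, SZ))), mul(mul(Z, Z), SSZ)))
  →9  S(add(add(S(add(Z, mul(Z, SZ))), mul(SSZ, mul(SSZ, SZ))), mul(mul(Z, Z), SSZ)))
  →10  S(add(S(add(add(Z, mul(Z, SZ)), mul(SSZ, mul(SSZ, SZ)))), mul(mul(Z, Z), SSZ)))
  →11  S(S(add(add(add(Z, mul(Z, SZ)), mul(SSZ, mul(SSZ, SZ))), mul(mul(Z, Z), SSZ))))
  →12  S(S(add(add(mul(Z, SZ), mul(SSZ, mul(SSZ, SZ))), mul(mul(Z, Z), SSZ))))
  →13  S(S(add(add(Z, mul(SSZ, mul(SSZ, SZ))), mul(mul(Z, Z), SSZ))))
  →14  S(S(add(mul(SSZ, mul(SSZ, SZ)), mul(mul(Z, Z), SSZ))))
  →15  S(S(add(add(mul(SSZ, SZ), mul(SZ, mul(SSZ, SZ))), mul(mul(Z, Z), SSZ))))
  →16  S(S(add(add(add(SZ, mul(SZ, SZ)), mul(SZ, mul(SSZ, SZ))), mul(mul(Z, Z), SSZ))))
  →17  S(S(add(add(S(add(Z, mul(SZ, SZ))), mul(SZ, mul(SSZ, SZ))), mul(mul(Z, Z), SSZ))))
  →18  S(S(add(S(add(add(Z, mul(SZ, SZ)), mul(SZ, mul(SSZ, SZ)))), mul(mul(Z, Z), SSZ))))
  →19  S(S(S(add(add(add(Z, mul(SZ, SZ)), mul(SZ, mul(SSZ, SZ))), mul(mul(Z, Z), SSZ)))))
  →20  S(S(S(add(add(mul(SZ, SZ), mul(SZ, mul(SSZ, SZ))), mul(mul(Z, Z), SSZ)))))
  →21  S(S(S(add(add(add(SZ, mul(Z, SZ)), mul(SZ, mul(SSZ, SZ))), mul(mul(Z, Z), SSZ)))))
  →22  S(S(S(add(add(S(add(Z, mul(Z, SZ))), mul(SZ, mul(SSZ, SZ))), mul(mul(Z, Z), SSZ)))))
  →23  S(S(S(add(S(add(add(Z, mul(Z, SZ)), mul(SZ, mul(SSZ, SZ)))), mul(mul(Z, Z), SSZ)))))
  →24  S(S(S(S(add(add(add(Z, mul(Z, SZ)), mul(SZ, mul(SSZ, SZ))), mul(mul(Z, Z), SSZ))))))
  →25  S(S(S(S(add(add(mul(Z, SZ), mul(SZ, mul(SSZ, SZ))), mul(mul(Z, Z), SSZ))))))
  →26  S(S(S(S(add(add(Z, mul(SZ, mul(SSZ, SZ))), mul(mul(Z, Z), SSZ))))))
  →27  S(S(S(S(add(mul(SZ, mul(SSZ, SZ)), mul(mul(Z, Z), SSZ))))))
  →28  S(S(S(S(add(add(mul(SSZ, SZ), mul(Z, mul(SSZ, SZ))), mul(mul(Z, Z), SSZ))))))
  →29  S(S(S(S(add(add(add(SZ, mul(SZ, SZ)), mul(Z, mul(SSZ, SZ))), mul(mul(Z, Z), SSZ))))))
  →30  S(S(S(S(add(add(S(add(Z, mul(SZ, SZ))), mul(Z, mul(SSZ, SZ))), mul(mul(Z, Z), SSZ))))))
  →31  S(S(S(S(add(S(add(add(Z, mul(SZ, SZ)), mul(Z, mul(SSZ, SZ)))), mul(mul(Z, Z), SSZ))))))
  →32  S(S(S(S(S(add(add(add(Z, mul(SZ, SZ)), mul(Z, mul(SSZ, SZ))), mul(mul(Z, Z), SSZ)))))))
  →33  S(S(S(S(S(add(add(mul(SZ, SZ), mul(Z, mul(SSZ, SZ))), mul(mul(Z, Z), SSZ)))))))
  →34  S(S(S(S(S(add(add(add(SZ, mul(Z, SZ)), mul(Z, mul(SSZ, SZ))), mul(mul(Z, Z), SSZ)))))))
  →35  S(S(S(S(S(add(add(S(add(Z, mul(Z, SZ))), mul(Z, mul(SSZ, SZ))), mul(mul(Z, Z), SSZ)))))))
  →36  S(S(S(S(S(add(S(add(add(Z, mul(Z, SZ)), mul(Z, mul(SSZ, SZ)))), mul(mul(Z, Z), SSZ)))))))
  →37  S(S(S(S(S(S(add(add(add(Z, mul(Z, SZ)), mul(Z, mul(SSZ, SZ))), mul(mul(Z, Z), SSZ))))))))
  →38  S(S(S(S(S(S(add(add(mul(Z, SZ), mul(Z, mul(SSZ, SZ))), mul(mul(Z, Z), SSZ))))))))
  →39  S(S(S(S(S(S(add(add(Z, mul(Z, mul(SSZ, SZ))), mul(mul(Z, Z), SSZ))))))))
  →40  S(S(S(S(S(S(add(mul(Z, mul(SSZ, SZ)), mul(mul(Z, Z), SSZ))))))))
  →41  S(S(S(S(S(S(add(Z, mul(mul(Z, Z), SSZ))))))))
  →42  S(S(S(S(S(S(mul(mul(Z, Z), SSZ)))))))
  →43  S(S(S(S(S(S(mul(Z, SSZ)))))))
  →44  S^6(Z)

Answer: SAME — A ⇓ S^6(Z), B ⇓ S^6(Z)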